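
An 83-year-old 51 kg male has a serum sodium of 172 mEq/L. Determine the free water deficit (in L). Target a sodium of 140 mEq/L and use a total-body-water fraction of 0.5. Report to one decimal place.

5.8 L

TBW = 0.5 · 51 = 25.5 L
Free water deficit = TBW · (Na/140 − 1)
= 25.5 · (172/140 − 1)
= 25.5 · 0.2286
= 5.83 L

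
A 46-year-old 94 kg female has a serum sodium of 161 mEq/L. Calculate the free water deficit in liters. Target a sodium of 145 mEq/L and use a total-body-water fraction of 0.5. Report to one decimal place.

5.2 L

TBW = 0.5 · 94 = 47 L
Free water deficit = TBW · (Na/145 − 1)
= 47 · (161/145 − 1)
= 47 · 0.1103
= 5.18 L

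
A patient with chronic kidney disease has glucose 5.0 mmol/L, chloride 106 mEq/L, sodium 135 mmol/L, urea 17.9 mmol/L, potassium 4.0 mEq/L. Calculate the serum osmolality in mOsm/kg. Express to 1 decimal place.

292.9 mOsm/kg

Calculated osmolality = 2·Na + glucose + urea
= 2·135 + 5 + 17.9
= 270 + 5 + 17.90
= 292.9 mOsm/kg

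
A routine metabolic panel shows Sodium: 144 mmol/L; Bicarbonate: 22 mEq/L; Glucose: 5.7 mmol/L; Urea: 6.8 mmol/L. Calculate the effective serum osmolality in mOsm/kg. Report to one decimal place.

Effective osmolality excludes urea (freely permeant across cell membranes):
2·Na + glucose
= 2·144 + 5.7
= 288 + 5.7
= 293.7 mOsm/kg

293.7 mOsm/kg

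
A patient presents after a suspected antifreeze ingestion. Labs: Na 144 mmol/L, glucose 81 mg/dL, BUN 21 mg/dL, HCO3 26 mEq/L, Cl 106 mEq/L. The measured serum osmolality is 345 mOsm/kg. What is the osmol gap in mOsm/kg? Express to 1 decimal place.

45.0 mOsm/kg

Calculated osmolality = 2·Na + glucose/18 + BUN/2.8
= 2·144 + 81/18 + 21/2.8
= 288 + 4.50 + 7.50
= 300 mOsm/kg ≈ 300.0 mOsm/kg
Osmolar gap = measured − calculated = 345 − 300.0 = 45.0 mOsm/kg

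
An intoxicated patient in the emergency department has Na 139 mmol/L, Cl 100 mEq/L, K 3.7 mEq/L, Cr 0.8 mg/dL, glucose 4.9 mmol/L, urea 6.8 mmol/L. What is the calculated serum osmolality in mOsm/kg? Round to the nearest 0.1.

289.7 mOsm/kg

Calculated osmolality = 2·Na + glucose + urea
= 2·139 + 4.9 + 6.8
= 278 + 4.90 + 6.80
= 289.7 mOsm/kg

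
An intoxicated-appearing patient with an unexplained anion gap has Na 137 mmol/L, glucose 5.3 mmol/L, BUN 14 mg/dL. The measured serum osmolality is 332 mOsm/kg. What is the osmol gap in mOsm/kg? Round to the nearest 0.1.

Calculated osmolality = 2·Na + glucose + BUN/2.8
= 2·137 + 5.3 + 14/2.8
= 274 + 5.30 + 5
= 284.3 mOsm/kg ≈ 284.3 mOsm/kg
Osmolar gap = measured − calculated = 332 − 284.3 = 47.7 mOsm/kg

47.7 mOsm/kg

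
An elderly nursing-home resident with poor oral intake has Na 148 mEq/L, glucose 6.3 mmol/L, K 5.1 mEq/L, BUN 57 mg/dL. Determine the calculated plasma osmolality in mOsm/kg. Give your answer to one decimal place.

322.7 mOsm/kg

Calculated osmolality = 2·Na + glucose + BUN/2.8
= 2·148 + 6.3 + 57/2.8
= 296 + 6.30 + 20.36
= 322.66 mOsm/kg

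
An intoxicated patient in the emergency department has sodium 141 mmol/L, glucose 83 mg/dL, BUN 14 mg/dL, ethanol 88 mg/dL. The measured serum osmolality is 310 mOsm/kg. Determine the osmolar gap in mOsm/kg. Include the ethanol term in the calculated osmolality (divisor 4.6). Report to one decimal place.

Calculated osmolality = 2·Na + glucose/18 + BUN/2.8 + ethanol/4.6
= 2·141 + 83/18 + 14/2.8 + 88/4.6
= 282 + 4.61 + 5 + 19.13
= 310.74 mOsm/kg ≈ 310.7 mOsm/kg
Osmolar gap = measured − calculated = 310 − 310.7 = -0.7 mOsm/kg

-0.7 mOsm/kg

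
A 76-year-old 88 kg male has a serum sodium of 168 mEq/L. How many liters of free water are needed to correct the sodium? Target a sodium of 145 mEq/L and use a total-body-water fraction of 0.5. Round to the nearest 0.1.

7.0 L

TBW = 0.5 · 88 = 44 L
Free water deficit = TBW · (Na/145 − 1)
= 44 · (168/145 − 1)
= 44 · 0.1586
= 6.98 L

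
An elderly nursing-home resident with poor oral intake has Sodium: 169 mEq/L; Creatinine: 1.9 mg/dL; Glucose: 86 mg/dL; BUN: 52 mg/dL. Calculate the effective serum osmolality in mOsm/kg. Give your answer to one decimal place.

342.8 mOsm/kg

Effective osmolality excludes urea (freely permeant across cell membranes):
2·Na + glucose/18
= 2·169 + 86/18
= 338 + 4.78
= 342.78 mOsm/kg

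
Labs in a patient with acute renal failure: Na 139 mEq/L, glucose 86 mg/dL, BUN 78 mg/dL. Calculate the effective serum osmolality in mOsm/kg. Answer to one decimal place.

Effective osmolality excludes urea (freely permeant across cell membranes):
2·Na + glucose/18
= 2·139 + 86/18
= 278 + 4.78
= 282.78 mOsm/kg

282.8 mOsm/kg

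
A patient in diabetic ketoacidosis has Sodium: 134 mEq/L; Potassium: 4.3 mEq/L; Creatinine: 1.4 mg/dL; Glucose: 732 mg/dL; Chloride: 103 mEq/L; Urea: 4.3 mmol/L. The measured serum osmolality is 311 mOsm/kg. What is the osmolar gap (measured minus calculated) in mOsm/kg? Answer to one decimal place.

-2.0 mOsm/kg

Calculated osmolality = 2·Na + glucose/18 + urea
= 2·134 + 732/18 + 4.3
= 268 + 40.67 + 4.30
= 312.97 mOsm/kg ≈ 313.0 mOsm/kg
Osmolar gap = measured − calculated = 311 − 313.0 = -2.0 mOsm/kg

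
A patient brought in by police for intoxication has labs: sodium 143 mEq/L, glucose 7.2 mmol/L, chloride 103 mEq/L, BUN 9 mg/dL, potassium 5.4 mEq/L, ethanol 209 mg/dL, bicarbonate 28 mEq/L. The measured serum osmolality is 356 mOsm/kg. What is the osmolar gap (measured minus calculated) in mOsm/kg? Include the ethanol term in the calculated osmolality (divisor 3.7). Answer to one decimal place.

Calculated osmolality = 2·Na + glucose + BUN/2.8 + ethanol/3.7
= 2·143 + 7.2 + 9/2.8 + 209/3.7
= 286 + 7.20 + 3.21 + 56.49
= 352.9 mOsm/kg ≈ 352.9 mOsm/kg
Osmolar gap = measured − calculated = 356 − 352.9 = 3.1 mOsm/kg

3.1 mOsm/kg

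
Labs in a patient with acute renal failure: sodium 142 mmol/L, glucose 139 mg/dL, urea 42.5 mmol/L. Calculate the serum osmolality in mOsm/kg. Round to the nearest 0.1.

334.2 mOsm/kg

Calculated osmolality = 2·Na + glucose/18 + urea
= 2·142 + 139/18 + 42.5
= 284 + 7.72 + 42.50
= 334.22 mOsm/kg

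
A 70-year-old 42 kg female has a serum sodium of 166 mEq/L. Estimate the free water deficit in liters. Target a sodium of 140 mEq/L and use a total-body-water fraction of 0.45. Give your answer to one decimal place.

3.5 L

TBW = 0.45 · 42 = 18.9 L
Free water deficit = TBW · (Na/140 − 1)
= 18.9 · (166/140 − 1)
= 18.9 · 0.1857
= 3.51 L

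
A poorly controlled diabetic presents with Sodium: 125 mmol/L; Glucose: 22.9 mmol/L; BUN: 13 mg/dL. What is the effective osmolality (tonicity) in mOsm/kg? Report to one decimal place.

272.9 mOsm/kg

Effective osmolality excludes urea (freely permeant across cell membranes):
2·Na + glucose
= 2·125 + 22.9
= 250 + 22.9
= 272.9 mOsm/kg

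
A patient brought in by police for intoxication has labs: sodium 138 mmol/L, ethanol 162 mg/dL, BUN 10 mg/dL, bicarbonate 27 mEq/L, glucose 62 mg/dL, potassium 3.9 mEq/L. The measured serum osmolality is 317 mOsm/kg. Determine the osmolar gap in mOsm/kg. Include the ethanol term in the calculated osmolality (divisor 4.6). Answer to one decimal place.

Calculated osmolality = 2·Na + glucose/18 + BUN/2.8 + ethanol/4.6
= 2·138 + 62/18 + 10/2.8 + 162/4.6
= 276 + 3.44 + 3.57 + 35.22
= 318.23 mOsm/kg ≈ 318.2 mOsm/kg
Osmolar gap = measured − calculated = 317 − 318.2 = -1.2 mOsm/kg

-1.2 mOsm/kg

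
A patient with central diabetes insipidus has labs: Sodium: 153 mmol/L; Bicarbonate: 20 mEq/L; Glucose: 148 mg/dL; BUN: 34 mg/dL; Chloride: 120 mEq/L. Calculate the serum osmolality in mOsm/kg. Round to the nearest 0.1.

Calculated osmolality = 2·Na + glucose/18 + BUN/2.8
= 2·153 + 148/18 + 34/2.8
= 306 + 8.22 + 12.14
= 326.36 mOsm/kg

326.4 mOsm/kg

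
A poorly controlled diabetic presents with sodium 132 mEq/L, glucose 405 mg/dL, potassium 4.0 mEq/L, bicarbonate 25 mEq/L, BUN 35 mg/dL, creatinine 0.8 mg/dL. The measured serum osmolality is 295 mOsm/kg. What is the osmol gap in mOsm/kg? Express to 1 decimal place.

Calculated osmolality = 2·Na + glucose/18 + BUN/2.8
= 2·132 + 405/18 + 35/2.8
= 264 + 22.50 + 12.50
= 299 mOsm/kg ≈ 299.0 mOsm/kg
Osmolar gap = measured − calculated = 295 − 299.0 = -4.0 mOsm/kg

-4.0 mOsm/kg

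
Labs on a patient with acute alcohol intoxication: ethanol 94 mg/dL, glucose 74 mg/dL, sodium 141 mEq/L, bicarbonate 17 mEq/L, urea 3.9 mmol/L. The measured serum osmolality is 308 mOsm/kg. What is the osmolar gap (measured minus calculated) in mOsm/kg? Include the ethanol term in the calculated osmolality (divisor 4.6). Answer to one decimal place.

-2.4 mOsm/kg

Calculated osmolality = 2·Na + glucose/18 + urea + ethanol/4.6
= 2·141 + 74/18 + 3.9 + 94/4.6
= 282 + 4.11 + 3.90 + 20.43
= 310.44 mOsm/kg ≈ 310.4 mOsm/kg
Osmolar gap = measured − calculated = 308 − 310.4 = -2.4 mOsm/kg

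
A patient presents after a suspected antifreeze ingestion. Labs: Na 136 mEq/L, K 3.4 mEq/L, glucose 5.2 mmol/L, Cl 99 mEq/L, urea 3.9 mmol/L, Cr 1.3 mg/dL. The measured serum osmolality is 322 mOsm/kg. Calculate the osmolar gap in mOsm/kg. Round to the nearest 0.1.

40.9 mOsm/kg

Calculated osmolality = 2·Na + glucose + urea
= 2·136 + 5.2 + 3.9
= 272 + 5.20 + 3.90
= 281.1 mOsm/kg ≈ 281.1 mOsm/kg
Osmolar gap = measured − calculated = 322 − 281.1 = 40.9 mOsm/kg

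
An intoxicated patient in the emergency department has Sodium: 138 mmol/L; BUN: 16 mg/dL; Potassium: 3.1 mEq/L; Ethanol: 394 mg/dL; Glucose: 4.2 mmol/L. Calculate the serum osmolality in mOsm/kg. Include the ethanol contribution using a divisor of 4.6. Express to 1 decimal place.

371.6 mOsm/kg

Calculated osmolality = 2·Na + glucose + BUN/2.8 + ethanol/4.6
= 2·138 + 4.2 + 16/2.8 + 394/4.6
= 276 + 4.20 + 5.71 + 85.65
= 371.56 mOsm/kg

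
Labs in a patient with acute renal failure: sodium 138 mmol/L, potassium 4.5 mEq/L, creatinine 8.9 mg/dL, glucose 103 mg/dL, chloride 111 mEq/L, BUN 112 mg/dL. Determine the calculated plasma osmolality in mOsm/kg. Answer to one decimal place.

Calculated osmolality = 2·Na + glucose/18 + BUN/2.8
= 2·138 + 103/18 + 112/2.8
= 276 + 5.72 + 40
= 321.72 mOsm/kg

321.7 mOsm/kg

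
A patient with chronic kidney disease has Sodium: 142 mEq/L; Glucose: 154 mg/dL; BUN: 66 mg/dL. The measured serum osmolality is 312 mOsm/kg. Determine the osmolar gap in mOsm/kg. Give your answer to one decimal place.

-4.1 mOsm/kg

Calculated osmolality = 2·Na + glucose/18 + BUN/2.8
= 2·142 + 154/18 + 66/2.8
= 284 + 8.56 + 23.57
= 316.13 mOsm/kg ≈ 316.1 mOsm/kg
Osmolar gap = measured − calculated = 312 − 316.1 = -4.1 mOsm/kg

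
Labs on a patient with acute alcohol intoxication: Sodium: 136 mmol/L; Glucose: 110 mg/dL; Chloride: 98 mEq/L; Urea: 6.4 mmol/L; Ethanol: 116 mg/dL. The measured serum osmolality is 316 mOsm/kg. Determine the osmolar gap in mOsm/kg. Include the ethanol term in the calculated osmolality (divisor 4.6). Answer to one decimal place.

Calculated osmolality = 2·Na + glucose/18 + urea + ethanol/4.6
= 2·136 + 110/18 + 6.4 + 116/4.6
= 272 + 6.11 + 6.40 + 25.22
= 309.73 mOsm/kg ≈ 309.7 mOsm/kg
Osmolar gap = measured − calculated = 316 − 309.7 = 6.3 mOsm/kg

6.3 mOsm/kg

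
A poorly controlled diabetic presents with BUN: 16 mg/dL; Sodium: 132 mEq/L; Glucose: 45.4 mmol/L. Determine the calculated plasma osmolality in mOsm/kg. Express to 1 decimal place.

Calculated osmolality = 2·Na + glucose + BUN/2.8
= 2·132 + 45.4 + 16/2.8
= 264 + 45.40 + 5.71
= 315.11 mOsm/kg

315.1 mOsm/kg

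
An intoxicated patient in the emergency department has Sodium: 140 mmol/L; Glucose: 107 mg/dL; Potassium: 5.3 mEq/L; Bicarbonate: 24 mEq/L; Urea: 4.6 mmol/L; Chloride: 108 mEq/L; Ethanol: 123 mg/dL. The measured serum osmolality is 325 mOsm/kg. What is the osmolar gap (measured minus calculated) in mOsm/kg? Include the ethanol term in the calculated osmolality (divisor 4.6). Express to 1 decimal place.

7.7 mOsm/kg

Calculated osmolality = 2·Na + glucose/18 + urea + ethanol/4.6
= 2·140 + 107/18 + 4.6 + 123/4.6
= 280 + 5.94 + 4.60 + 26.74
= 317.28 mOsm/kg ≈ 317.3 mOsm/kg
Osmolar gap = measured − calculated = 325 − 317.3 = 7.7 mOsm/kg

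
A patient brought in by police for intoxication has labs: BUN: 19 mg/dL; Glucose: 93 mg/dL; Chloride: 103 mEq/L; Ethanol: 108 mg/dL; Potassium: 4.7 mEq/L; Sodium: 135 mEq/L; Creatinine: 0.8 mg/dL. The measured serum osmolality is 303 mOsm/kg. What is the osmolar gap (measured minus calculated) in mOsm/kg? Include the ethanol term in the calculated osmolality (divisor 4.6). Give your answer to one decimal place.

-2.4 mOsm/kg

Calculated osmolality = 2·Na + glucose/18 + BUN/2.8 + ethanol/4.6
= 2·135 + 93/18 + 19/2.8 + 108/4.6
= 270 + 5.17 + 6.79 + 23.48
= 305.44 mOsm/kg ≈ 305.4 mOsm/kg
Osmolar gap = measured − calculated = 303 − 305.4 = -2.4 mOsm/kg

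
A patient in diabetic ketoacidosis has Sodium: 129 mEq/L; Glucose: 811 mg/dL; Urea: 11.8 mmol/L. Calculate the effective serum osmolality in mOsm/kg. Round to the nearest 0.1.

Effective osmolality excludes urea (freely permeant across cell membranes):
2·Na + glucose/18
= 2·129 + 811/18
= 258 + 45.06
= 303.06 mOsm/kg

303.1 mOsm/kg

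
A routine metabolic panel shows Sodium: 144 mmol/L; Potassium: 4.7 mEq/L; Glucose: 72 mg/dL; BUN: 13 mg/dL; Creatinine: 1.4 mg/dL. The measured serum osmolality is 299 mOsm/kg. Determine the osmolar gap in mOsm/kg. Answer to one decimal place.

2.4 mOsm/kg

Calculated osmolality = 2·Na + glucose/18 + BUN/2.8
= 2·144 + 72/18 + 13/2.8
= 288 + 4 + 4.64
= 296.64 mOsm/kg ≈ 296.6 mOsm/kg
Osmolar gap = measured − calculated = 299 − 296.6 = 2.4 mOsm/kg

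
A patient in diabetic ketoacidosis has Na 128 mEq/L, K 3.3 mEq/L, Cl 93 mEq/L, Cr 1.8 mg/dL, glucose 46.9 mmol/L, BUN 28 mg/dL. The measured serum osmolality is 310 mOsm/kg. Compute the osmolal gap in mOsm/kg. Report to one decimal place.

Calculated osmolality = 2·Na + glucose + BUN/2.8
= 2·128 + 46.9 + 28/2.8
= 256 + 46.90 + 10
= 312.9 mOsm/kg ≈ 312.9 mOsm/kg
Osmolar gap = measured − calculated = 310 − 312.9 = -2.9 mOsm/kg

-2.9 mOsm/kg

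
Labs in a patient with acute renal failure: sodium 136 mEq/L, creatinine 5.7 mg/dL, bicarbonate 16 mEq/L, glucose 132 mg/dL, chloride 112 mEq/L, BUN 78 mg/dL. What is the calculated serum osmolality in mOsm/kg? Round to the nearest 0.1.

307.2 mOsm/kg

Calculated osmolality = 2·Na + glucose/18 + BUN/2.8
= 2·136 + 132/18 + 78/2.8
= 272 + 7.33 + 27.86
= 307.19 mOsm/kg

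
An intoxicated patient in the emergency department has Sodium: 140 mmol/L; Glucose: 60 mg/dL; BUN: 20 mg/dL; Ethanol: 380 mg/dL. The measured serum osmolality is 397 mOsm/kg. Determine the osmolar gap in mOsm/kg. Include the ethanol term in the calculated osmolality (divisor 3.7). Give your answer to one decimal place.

Calculated osmolality = 2·Na + glucose/18 + BUN/2.8 + ethanol/3.7
= 2·140 + 60/18 + 20/2.8 + 380/3.7
= 280 + 3.33 + 7.14 + 102.70
= 393.17 mOsm/kg ≈ 393.2 mOsm/kg
Osmolar gap = measured − calculated = 397 − 393.2 = 3.8 mOsm/kg

3.8 mOsm/kg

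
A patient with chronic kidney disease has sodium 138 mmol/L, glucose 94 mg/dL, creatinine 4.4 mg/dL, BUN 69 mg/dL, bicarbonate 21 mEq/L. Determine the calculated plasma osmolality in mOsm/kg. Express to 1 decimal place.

Calculated osmolality = 2·Na + glucose/18 + BUN/2.8
= 2·138 + 94/18 + 69/2.8
= 276 + 5.22 + 24.64
= 305.86 mOsm/kg

305.9 mOsm/kg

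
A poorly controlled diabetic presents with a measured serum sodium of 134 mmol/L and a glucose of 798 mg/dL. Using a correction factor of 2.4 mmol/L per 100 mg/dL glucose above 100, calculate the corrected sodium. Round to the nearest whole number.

151 mmol/L

Corrected Na = measured Na + 2.4 · (glucose − 100)/100
= 134 + 2.4 · (798 − 100)/100
= 134 + 16.8
= 150.8 mmol/L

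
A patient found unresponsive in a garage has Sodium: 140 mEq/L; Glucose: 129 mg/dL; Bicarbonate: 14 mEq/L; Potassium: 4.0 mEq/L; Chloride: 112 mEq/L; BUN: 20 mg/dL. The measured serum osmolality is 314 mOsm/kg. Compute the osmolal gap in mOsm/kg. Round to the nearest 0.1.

19.7 mOsm/kg

Calculated osmolality = 2·Na + glucose/18 + BUN/2.8
= 2·140 + 129/18 + 20/2.8
= 280 + 7.17 + 7.14
= 294.31 mOsm/kg ≈ 294.3 mOsm/kg
Osmolar gap = measured − calculated = 314 − 294.3 = 19.7 mOsm/kg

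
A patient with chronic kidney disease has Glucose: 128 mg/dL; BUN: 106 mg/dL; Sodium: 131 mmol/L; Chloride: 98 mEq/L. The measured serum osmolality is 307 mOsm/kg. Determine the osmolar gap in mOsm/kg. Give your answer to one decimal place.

Calculated osmolality = 2·Na + glucose/18 + BUN/2.8
= 2·131 + 128/18 + 106/2.8
= 262 + 7.11 + 37.86
= 306.97 mOsm/kg ≈ 307.0 mOsm/kg
Osmolar gap = measured − calculated = 307 − 307.0 = 0.0 mOsm/kg

0.0 mOsm/kg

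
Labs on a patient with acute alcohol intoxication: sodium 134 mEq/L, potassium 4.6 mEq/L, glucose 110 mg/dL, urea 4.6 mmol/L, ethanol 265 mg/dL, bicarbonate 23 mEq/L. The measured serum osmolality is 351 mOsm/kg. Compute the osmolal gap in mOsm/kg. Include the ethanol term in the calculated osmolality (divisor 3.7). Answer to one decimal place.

0.7 mOsm/kg

Calculated osmolality = 2·Na + glucose/18 + urea + ethanol/3.7
= 2·134 + 110/18 + 4.6 + 265/3.7
= 268 + 6.11 + 4.60 + 71.62
= 350.33 mOsm/kg ≈ 350.3 mOsm/kg
Osmolar gap = measured − calculated = 351 − 350.3 = 0.7 mOsm/kg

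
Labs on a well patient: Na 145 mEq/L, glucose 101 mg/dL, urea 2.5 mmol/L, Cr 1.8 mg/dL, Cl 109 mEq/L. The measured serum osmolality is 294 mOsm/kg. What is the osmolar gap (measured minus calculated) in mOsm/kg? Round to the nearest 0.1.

Calculated osmolality = 2·Na + glucose/18 + urea
= 2·145 + 101/18 + 2.5
= 290 + 5.61 + 2.50
= 298.11 mOsm/kg ≈ 298.1 mOsm/kg
Osmolar gap = measured − calculated = 294 − 298.1 = -4.1 mOsm/kg

-4.1 mOsm/kg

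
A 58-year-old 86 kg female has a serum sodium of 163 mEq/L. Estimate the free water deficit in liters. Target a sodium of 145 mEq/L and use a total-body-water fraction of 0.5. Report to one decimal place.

TBW = 0.5 · 86 = 43 L
Free water deficit = TBW · (Na/145 − 1)
= 43 · (163/145 − 1)
= 43 · 0.1241
= 5.34 L

5.3 L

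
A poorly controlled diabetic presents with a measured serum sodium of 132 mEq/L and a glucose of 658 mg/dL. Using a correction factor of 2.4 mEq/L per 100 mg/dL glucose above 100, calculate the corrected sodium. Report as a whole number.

Corrected Na = measured Na + 2.4 · (glucose − 100)/100
= 132 + 2.4 · (658 − 100)/100
= 132 + 13.4
= 145.4 mEq/L

145 mEq/L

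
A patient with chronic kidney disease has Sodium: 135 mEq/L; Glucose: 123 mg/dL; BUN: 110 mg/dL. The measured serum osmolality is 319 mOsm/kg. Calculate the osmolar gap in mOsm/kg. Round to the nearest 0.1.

Calculated osmolality = 2·Na + glucose/18 + BUN/2.8
= 2·135 + 123/18 + 110/2.8
= 270 + 6.83 + 39.29
= 316.12 mOsm/kg ≈ 316.1 mOsm/kg
Osmolar gap = measured − calculated = 319 − 316.1 = 2.9 mOsm/kg

2.9 mOsm/kg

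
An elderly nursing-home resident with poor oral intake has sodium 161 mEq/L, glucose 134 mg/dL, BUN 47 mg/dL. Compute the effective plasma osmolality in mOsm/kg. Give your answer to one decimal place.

Effective osmolality excludes urea (freely permeant across cell membranes):
2·Na + glucose/18
= 2·161 + 134/18
= 322 + 7.44
= 329.44 mOsm/kg

329.4 mOsm/kg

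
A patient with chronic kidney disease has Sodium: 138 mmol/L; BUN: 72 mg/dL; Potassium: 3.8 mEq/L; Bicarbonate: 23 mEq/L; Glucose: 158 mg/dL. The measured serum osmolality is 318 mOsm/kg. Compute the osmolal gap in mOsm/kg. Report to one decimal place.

Calculated osmolality = 2·Na + glucose/18 + BUN/2.8
= 2·138 + 158/18 + 72/2.8
= 276 + 8.78 + 25.71
= 310.49 mOsm/kg ≈ 310.5 mOsm/kg
Osmolar gap = measured − calculated = 318 − 310.5 = 7.5 mOsm/kg

7.5 mOsm/kg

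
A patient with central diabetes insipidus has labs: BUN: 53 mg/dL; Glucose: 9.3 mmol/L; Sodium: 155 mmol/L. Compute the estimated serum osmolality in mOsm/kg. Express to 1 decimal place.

338.2 mOsm/kg

Calculated osmolality = 2·Na + glucose + BUN/2.8
= 2·155 + 9.3 + 53/2.8
= 310 + 9.30 + 18.93
= 338.23 mOsm/kg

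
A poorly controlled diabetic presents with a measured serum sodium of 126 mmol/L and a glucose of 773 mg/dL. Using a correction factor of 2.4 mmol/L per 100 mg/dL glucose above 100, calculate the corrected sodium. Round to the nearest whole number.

142 mmol/L

Corrected Na = measured Na + 2.4 · (glucose − 100)/100
= 126 + 2.4 · (773 − 100)/100
= 126 + 16.2
= 142.2 mmol/L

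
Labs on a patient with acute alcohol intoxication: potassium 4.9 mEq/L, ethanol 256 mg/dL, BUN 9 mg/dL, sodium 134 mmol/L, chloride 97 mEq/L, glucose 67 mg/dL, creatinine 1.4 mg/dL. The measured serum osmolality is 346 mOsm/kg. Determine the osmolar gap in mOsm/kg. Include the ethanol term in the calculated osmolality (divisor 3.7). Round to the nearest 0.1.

1.9 mOsm/kg

Calculated osmolality = 2·Na + glucose/18 + BUN/2.8 + ethanol/3.7
= 2·134 + 67/18 + 9/2.8 + 256/3.7
= 268 + 3.72 + 3.21 + 69.19
= 344.12 mOsm/kg ≈ 344.1 mOsm/kg
Osmolar gap = measured − calculated = 346 − 344.1 = 1.9 mOsm/kg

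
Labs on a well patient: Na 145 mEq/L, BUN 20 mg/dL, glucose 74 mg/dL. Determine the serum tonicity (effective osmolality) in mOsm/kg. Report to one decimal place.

Effective osmolality excludes urea (freely permeant across cell membranes):
2·Na + glucose/18
= 2·145 + 74/18
= 290 + 4.11
= 294.11 mOsm/kg

294.1 mOsm/kg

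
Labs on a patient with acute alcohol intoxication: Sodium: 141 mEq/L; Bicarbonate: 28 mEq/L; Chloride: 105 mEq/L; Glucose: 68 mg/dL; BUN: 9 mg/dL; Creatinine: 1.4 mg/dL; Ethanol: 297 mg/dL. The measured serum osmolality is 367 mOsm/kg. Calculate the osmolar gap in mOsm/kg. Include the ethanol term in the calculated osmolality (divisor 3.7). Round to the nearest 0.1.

-2.3 mOsm/kg

Calculated osmolality = 2·Na + glucose/18 + BUN/2.8 + ethanol/3.7
= 2·141 + 68/18 + 9/2.8 + 297/3.7
= 282 + 3.78 + 3.21 + 80.27
= 369.26 mOsm/kg ≈ 369.3 mOsm/kg
Osmolar gap = measured − calculated = 367 − 369.3 = -2.3 mOsm/kg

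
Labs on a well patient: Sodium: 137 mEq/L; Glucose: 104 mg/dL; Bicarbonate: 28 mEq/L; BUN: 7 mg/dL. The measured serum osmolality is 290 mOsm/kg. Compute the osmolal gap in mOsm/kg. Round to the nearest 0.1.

Calculated osmolality = 2·Na + glucose/18 + BUN/2.8
= 2·137 + 104/18 + 7/2.8
= 274 + 5.78 + 2.50
= 282.28 mOsm/kg ≈ 282.3 mOsm/kg
Osmolar gap = measured − calculated = 290 − 282.3 = 7.7 mOsm/kg

7.7 mOsm/kg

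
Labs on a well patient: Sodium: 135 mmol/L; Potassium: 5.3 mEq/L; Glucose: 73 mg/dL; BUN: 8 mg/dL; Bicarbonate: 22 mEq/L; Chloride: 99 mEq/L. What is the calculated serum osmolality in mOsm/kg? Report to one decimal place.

Calculated osmolality = 2·Na + glucose/18 + BUN/2.8
= 2·135 + 73/18 + 8/2.8
= 270 + 4.06 + 2.86
= 276.92 mOsm/kg

276.9 mOsm/kg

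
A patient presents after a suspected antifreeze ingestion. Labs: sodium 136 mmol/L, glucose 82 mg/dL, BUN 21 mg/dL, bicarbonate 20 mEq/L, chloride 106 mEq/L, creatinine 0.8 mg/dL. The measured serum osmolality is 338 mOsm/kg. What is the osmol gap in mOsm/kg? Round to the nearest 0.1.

53.9 mOsm/kg

Calculated osmolality = 2·Na + glucose/18 + BUN/2.8
= 2·136 + 82/18 + 21/2.8
= 272 + 4.56 + 7.50
= 284.06 mOsm/kg ≈ 284.1 mOsm/kg
Osmolar gap = measured − calculated = 338 − 284.1 = 53.9 mOsm/kg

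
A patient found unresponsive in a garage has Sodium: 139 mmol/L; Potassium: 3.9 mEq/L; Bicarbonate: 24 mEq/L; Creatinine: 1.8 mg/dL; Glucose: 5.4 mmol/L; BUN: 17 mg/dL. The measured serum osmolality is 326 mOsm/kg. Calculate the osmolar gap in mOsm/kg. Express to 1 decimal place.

Calculated osmolality = 2·Na + glucose + BUN/2.8
= 2·139 + 5.4 + 17/2.8
= 278 + 5.40 + 6.07
= 289.47 mOsm/kg ≈ 289.5 mOsm/kg
Osmolar gap = measured − calculated = 326 − 289.5 = 36.5 mOsm/kg

36.5 mOsm/kg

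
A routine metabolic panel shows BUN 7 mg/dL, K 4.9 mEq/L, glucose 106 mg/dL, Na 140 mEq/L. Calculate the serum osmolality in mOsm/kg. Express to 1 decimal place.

288.4 mOsm/kg

Calculated osmolality = 2·Na + glucose/18 + BUN/2.8
= 2·140 + 106/18 + 7/2.8
= 280 + 5.89 + 2.50
= 288.39 mOsm/kg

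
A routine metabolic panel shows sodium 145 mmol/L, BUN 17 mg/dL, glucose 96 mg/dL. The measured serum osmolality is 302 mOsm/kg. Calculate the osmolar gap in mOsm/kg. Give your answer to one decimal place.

Calculated osmolality = 2·Na + glucose/18 + BUN/2.8
= 2·145 + 96/18 + 17/2.8
= 290 + 5.33 + 6.07
= 301.4 mOsm/kg ≈ 301.4 mOsm/kg
Osmolar gap = measured − calculated = 302 − 301.4 = 0.6 mOsm/kg

0.6 mOsm/kg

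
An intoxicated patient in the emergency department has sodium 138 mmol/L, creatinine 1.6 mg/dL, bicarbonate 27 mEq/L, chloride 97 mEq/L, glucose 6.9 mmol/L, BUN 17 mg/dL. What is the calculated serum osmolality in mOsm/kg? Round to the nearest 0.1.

289.0 mOsm/kg

Calculated osmolality = 2·Na + glucose + BUN/2.8
= 2·138 + 6.9 + 17/2.8
= 276 + 6.90 + 6.07
= 288.97 mOsm/kg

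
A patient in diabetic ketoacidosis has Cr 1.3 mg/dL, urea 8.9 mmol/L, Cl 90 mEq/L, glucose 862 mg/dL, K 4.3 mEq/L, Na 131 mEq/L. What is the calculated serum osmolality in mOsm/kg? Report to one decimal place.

318.8 mOsm/kg

Calculated osmolality = 2·Na + glucose/18 + urea
= 2·131 + 862/18 + 8.9
= 262 + 47.89 + 8.90
= 318.79 mOsm/kg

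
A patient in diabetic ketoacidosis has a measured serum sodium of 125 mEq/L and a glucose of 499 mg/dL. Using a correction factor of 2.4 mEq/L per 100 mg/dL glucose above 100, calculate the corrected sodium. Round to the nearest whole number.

Corrected Na = measured Na + 2.4 · (glucose − 100)/100
= 125 + 2.4 · (499 − 100)/100
= 125 + 9.6
= 134.6 mEq/L

135 mEq/L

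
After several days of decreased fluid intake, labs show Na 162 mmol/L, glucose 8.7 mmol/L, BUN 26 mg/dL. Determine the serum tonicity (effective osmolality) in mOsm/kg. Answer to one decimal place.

Effective osmolality excludes urea (freely permeant across cell membranes):
2·Na + glucose
= 2·162 + 8.7
= 324 + 8.7
= 332.7 mOsm/kg

332.7 mOsm/kg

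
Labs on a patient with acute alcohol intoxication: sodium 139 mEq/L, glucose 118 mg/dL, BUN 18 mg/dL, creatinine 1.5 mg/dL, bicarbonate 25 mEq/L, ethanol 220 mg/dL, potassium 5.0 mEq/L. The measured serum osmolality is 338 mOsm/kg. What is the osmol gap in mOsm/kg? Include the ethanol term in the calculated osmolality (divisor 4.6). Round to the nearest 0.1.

Calculated osmolality = 2·Na + glucose/18 + BUN/2.8 + ethanol/4.6
= 2·139 + 118/18 + 18/2.8 + 220/4.6
= 278 + 6.56 + 6.43 + 47.83
= 338.82 mOsm/kg ≈ 338.8 mOsm/kg
Osmolar gap = measured − calculated = 338 − 338.8 = -0.8 mOsm/kg

-0.8 mOsm/kg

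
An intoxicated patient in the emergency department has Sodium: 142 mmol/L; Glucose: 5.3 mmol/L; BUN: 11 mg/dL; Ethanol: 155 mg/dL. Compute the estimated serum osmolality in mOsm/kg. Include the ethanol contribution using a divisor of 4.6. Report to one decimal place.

Calculated osmolality = 2·Na + glucose + BUN/2.8 + ethanol/4.6
= 2·142 + 5.3 + 11/2.8 + 155/4.6
= 284 + 5.30 + 3.93 + 33.70
= 326.93 mOsm/kg

326.9 mOsm/kg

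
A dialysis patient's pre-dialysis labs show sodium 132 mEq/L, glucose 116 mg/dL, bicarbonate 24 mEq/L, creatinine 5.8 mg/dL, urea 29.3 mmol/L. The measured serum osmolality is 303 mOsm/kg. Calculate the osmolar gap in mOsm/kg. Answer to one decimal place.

3.3 mOsm/kg

Calculated osmolality = 2·Na + glucose/18 + urea
= 2·132 + 116/18 + 29.3
= 264 + 6.44 + 29.30
= 299.74 mOsm/kg ≈ 299.7 mOsm/kg
Osmolar gap = measured − calculated = 303 − 299.7 = 3.3 mOsm/kg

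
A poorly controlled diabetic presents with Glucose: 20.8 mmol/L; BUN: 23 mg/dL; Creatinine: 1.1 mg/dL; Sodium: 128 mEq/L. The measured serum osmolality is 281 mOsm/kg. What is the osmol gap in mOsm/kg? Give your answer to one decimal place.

-4.0 mOsm/kg

Calculated osmolality = 2·Na + glucose + BUN/2.8
= 2·128 + 20.8 + 23/2.8
= 256 + 20.80 + 8.21
= 285.01 mOsm/kg ≈ 285.0 mOsm/kg
Osmolar gap = measured − calculated = 281 − 285.0 = -4.0 mOsm/kg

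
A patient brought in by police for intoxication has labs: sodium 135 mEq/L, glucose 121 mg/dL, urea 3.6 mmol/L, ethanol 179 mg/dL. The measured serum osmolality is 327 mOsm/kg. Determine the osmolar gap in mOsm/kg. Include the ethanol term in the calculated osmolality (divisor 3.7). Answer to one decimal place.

Calculated osmolality = 2·Na + glucose/18 + urea + ethanol/3.7
= 2·135 + 121/18 + 3.6 + 179/3.7
= 270 + 6.72 + 3.60 + 48.38
= 328.7 mOsm/kg ≈ 328.7 mOsm/kg
Osmolar gap = measured − calculated = 327 − 328.7 = -1.7 mOsm/kg

-1.7 mOsm/kg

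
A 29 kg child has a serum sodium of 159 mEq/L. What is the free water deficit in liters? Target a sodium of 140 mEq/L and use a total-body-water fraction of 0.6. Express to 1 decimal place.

2.4 L

TBW = 0.6 · 29 = 17.4 L
Free water deficit = TBW · (Na/140 − 1)
= 17.4 · (159/140 − 1)
= 17.4 · 0.1357
= 2.36 L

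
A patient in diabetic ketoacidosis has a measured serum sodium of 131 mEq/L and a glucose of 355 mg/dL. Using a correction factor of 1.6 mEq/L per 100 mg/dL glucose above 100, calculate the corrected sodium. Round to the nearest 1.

135 mEq/L

Corrected Na = measured Na + 1.6 · (glucose − 100)/100
= 131 + 1.6 · (355 − 100)/100
= 131 + 4.1
= 135.1 mEq/L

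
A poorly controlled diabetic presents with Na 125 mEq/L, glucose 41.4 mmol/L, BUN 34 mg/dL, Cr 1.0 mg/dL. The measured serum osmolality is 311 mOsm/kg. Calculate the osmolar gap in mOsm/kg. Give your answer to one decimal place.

Calculated osmolality = 2·Na + glucose + BUN/2.8
= 2·125 + 41.4 + 34/2.8
= 250 + 41.40 + 12.14
= 303.54 mOsm/kg ≈ 303.5 mOsm/kg
Osmolar gap = measured − calculated = 311 − 303.5 = 7.5 mOsm/kg

7.5 mOsm/kg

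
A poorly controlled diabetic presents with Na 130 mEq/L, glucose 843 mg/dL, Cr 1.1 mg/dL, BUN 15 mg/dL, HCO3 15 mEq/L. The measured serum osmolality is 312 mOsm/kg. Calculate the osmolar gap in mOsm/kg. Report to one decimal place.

-0.2 mOsm/kg

Calculated osmolality = 2·Na + glucose/18 + BUN/2.8
= 2·130 + 843/18 + 15/2.8
= 260 + 46.83 + 5.36
= 312.19 mOsm/kg ≈ 312.2 mOsm/kg
Osmolar gap = measured − calculated = 312 − 312.2 = -0.2 mOsm/kg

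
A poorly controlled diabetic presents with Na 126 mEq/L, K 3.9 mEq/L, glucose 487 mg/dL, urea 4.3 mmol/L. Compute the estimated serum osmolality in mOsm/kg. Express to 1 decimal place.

283.4 mOsm/kg

Calculated osmolality = 2·Na + glucose/18 + urea
= 2·126 + 487/18 + 4.3
= 252 + 27.06 + 4.30
= 283.36 mOsm/kg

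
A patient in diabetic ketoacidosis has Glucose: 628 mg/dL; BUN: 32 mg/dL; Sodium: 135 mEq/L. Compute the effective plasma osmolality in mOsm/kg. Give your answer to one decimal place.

Effective osmolality excludes urea (freely permeant across cell membranes):
2·Na + glucose/18
= 2·135 + 628/18
= 270 + 34.89
= 304.89 mOsm/kg

304.9 mOsm/kg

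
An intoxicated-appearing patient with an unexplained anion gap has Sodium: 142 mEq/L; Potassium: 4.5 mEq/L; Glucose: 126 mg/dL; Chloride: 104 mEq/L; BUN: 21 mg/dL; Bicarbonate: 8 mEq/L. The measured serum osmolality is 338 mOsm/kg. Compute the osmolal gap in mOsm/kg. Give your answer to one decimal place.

39.5 mOsm/kg

Calculated osmolality = 2·Na + glucose/18 + BUN/2.8
= 2·142 + 126/18 + 21/2.8
= 284 + 7 + 7.50
= 298.5 mOsm/kg ≈ 298.5 mOsm/kg
Osmolar gap = measured − calculated = 338 − 298.5 = 39.5 mOsm/kg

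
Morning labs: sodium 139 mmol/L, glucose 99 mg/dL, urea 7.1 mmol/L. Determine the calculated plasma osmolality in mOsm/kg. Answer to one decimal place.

Calculated osmolality = 2·Na + glucose/18 + urea
= 2·139 + 99/18 + 7.1
= 278 + 5.50 + 7.10
= 290.6 mOsm/kg

290.6 mOsm/kg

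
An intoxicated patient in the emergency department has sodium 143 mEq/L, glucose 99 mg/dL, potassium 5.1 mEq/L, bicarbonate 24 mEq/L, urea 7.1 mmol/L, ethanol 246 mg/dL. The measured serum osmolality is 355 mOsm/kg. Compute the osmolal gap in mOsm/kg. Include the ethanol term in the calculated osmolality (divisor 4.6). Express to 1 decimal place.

Calculated osmolality = 2·Na + glucose/18 + urea + ethanol/4.6
= 2·143 + 99/18 + 7.1 + 246/4.6
= 286 + 5.50 + 7.10 + 53.48
= 352.08 mOsm/kg ≈ 352.1 mOsm/kg
Osmolar gap = measured − calculated = 355 − 352.1 = 2.9 mOsm/kg

2.9 mOsm/kg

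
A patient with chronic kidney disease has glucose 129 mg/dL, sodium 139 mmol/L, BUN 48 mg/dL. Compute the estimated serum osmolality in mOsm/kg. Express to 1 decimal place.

Calculated osmolality = 2·Na + glucose/18 + BUN/2.8
= 2·139 + 129/18 + 48/2.8
= 278 + 7.17 + 17.14
= 302.31 mOsm/kg

302.3 mOsm/kg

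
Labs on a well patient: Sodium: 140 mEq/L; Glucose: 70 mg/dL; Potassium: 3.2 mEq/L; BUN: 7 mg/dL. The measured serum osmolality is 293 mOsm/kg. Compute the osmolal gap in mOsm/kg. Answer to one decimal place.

Calculated osmolality = 2·Na + glucose/18 + BUN/2.8
= 2·140 + 70/18 + 7/2.8
= 280 + 3.89 + 2.50
= 286.39 mOsm/kg ≈ 286.4 mOsm/kg
Osmolar gap = measured − calculated = 293 − 286.4 = 6.6 mOsm/kg

6.6 mOsm/kg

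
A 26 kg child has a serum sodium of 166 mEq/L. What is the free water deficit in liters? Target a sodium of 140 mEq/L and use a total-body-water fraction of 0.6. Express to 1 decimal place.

TBW = 0.6 · 26 = 15.6 L
Free water deficit = TBW · (Na/140 − 1)
= 15.6 · (166/140 − 1)
= 15.6 · 0.1857
= 2.9 L

2.9 L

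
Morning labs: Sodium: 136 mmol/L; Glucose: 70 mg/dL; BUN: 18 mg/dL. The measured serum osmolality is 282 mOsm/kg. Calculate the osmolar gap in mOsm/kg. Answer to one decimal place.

-0.3 mOsm/kg

Calculated osmolality = 2·Na + glucose/18 + BUN/2.8
= 2·136 + 70/18 + 18/2.8
= 272 + 3.89 + 6.43
= 282.32 mOsm/kg ≈ 282.3 mOsm/kg
Osmolar gap = measured − calculated = 282 − 282.3 = -0.3 mOsm/kg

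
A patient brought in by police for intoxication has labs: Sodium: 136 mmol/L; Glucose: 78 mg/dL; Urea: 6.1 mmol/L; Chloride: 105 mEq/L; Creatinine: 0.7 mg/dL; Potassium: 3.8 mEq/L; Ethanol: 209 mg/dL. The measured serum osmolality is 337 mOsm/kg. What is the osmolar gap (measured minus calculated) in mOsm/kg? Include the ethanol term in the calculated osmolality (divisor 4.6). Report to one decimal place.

Calculated osmolality = 2·Na + glucose/18 + urea + ethanol/4.6
= 2·136 + 78/18 + 6.1 + 209/4.6
= 272 + 4.33 + 6.10 + 45.43
= 327.86 mOsm/kg ≈ 327.9 mOsm/kg
Osmolar gap = measured − calculated = 337 − 327.9 = 9.1 mOsm/kg

9.1 mOsm/kg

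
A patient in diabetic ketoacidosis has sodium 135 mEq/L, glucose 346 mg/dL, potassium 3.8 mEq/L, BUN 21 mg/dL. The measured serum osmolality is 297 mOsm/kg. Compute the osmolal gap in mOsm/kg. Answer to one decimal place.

Calculated osmolality = 2·Na + glucose/18 + BUN/2.8
= 2·135 + 346/18 + 21/2.8
= 270 + 19.22 + 7.50
= 296.72 mOsm/kg ≈ 296.7 mOsm/kg
Osmolar gap = measured − calculated = 297 − 296.7 = 0.3 mOsm/kg

0.3 mOsm/kg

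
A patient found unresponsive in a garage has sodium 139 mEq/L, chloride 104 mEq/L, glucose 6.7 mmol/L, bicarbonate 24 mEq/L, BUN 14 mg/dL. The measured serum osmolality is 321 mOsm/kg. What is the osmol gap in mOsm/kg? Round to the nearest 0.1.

Calculated osmolality = 2·Na + glucose + BUN/2.8
= 2·139 + 6.7 + 14/2.8
= 278 + 6.70 + 5
= 289.7 mOsm/kg ≈ 289.7 mOsm/kg
Osmolar gap = measured − calculated = 321 − 289.7 = 31.3 mOsm/kg

31.3 mOsm/kg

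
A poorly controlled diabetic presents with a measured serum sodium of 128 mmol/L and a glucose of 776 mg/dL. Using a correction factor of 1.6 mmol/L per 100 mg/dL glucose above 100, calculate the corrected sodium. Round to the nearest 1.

Corrected Na = measured Na + 1.6 · (glucose − 100)/100
= 128 + 1.6 · (776 − 100)/100
= 128 + 10.8
= 138.8 mmol/L

139 mmol/L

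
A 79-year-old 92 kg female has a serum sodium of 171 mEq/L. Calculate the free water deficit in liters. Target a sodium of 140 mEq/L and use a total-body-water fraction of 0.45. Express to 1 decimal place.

9.2 L

TBW = 0.45 · 92 = 41.4 L
Free water deficit = TBW · (Na/140 − 1)
= 41.4 · (171/140 − 1)
= 41.4 · 0.2214
= 9.17 L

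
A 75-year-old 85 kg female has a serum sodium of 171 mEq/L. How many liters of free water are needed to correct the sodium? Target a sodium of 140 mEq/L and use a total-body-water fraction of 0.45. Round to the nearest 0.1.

8.5 L

TBW = 0.45 · 85 = 38.25 L
Free water deficit = TBW · (Na/140 − 1)
= 38.25 · (171/140 − 1)
= 38.25 · 0.2214
= 8.47 L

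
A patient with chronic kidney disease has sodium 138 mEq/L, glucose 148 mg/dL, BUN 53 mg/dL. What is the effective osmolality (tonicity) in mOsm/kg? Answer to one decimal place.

Effective osmolality excludes urea (freely permeant across cell membranes):
2·Na + glucose/18
= 2·138 + 148/18
= 276 + 8.22
= 284.22 mOsm/kg

284.2 mOsm/kg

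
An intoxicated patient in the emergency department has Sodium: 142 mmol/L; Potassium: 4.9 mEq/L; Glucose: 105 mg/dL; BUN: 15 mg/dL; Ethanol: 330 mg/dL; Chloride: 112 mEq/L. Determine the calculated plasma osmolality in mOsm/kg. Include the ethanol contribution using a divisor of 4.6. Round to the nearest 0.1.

366.9 mOsm/kg

Calculated osmolality = 2·Na + glucose/18 + BUN/2.8 + ethanol/4.6
= 2·142 + 105/18 + 15/2.8 + 330/4.6
= 284 + 5.83 + 5.36 + 71.74
= 366.93 mOsm/kg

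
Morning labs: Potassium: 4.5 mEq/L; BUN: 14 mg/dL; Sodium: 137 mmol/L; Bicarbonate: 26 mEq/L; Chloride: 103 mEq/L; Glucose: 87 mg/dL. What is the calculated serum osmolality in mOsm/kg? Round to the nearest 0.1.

Calculated osmolality = 2·Na + glucose/18 + BUN/2.8
= 2·137 + 87/18 + 14/2.8
= 274 + 4.83 + 5
= 283.83 mOsm/kg

283.8 mOsm/kg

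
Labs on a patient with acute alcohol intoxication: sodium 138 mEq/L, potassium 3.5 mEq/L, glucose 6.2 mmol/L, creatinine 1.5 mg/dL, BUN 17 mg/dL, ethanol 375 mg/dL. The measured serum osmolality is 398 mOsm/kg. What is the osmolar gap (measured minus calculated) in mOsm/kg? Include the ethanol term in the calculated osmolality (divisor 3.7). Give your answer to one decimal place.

Calculated osmolality = 2·Na + glucose + BUN/2.8 + ethanol/3.7
= 2·138 + 6.2 + 17/2.8 + 375/3.7
= 276 + 6.20 + 6.07 + 101.35
= 389.62 mOsm/kg ≈ 389.6 mOsm/kg
Osmolar gap = measured − calculated = 398 − 389.6 = 8.4 mOsm/kg

8.4 mOsm/kg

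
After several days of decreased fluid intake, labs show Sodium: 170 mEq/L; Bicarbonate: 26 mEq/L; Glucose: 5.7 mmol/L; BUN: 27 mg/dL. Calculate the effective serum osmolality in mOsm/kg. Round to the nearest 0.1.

345.7 mOsm/kg

Effective osmolality excludes urea (freely permeant across cell membranes):
2·Na + glucose
= 2·170 + 5.7
= 340 + 5.7
= 345.7 mOsm/kg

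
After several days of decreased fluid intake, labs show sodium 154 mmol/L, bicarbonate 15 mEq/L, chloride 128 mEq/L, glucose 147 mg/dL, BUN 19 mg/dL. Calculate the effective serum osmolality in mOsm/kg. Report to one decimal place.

316.2 mOsm/kg

Effective osmolality excludes urea (freely permeant across cell membranes):
2·Na + glucose/18
= 2·154 + 147/18
= 308 + 8.17
= 316.17 mOsm/kg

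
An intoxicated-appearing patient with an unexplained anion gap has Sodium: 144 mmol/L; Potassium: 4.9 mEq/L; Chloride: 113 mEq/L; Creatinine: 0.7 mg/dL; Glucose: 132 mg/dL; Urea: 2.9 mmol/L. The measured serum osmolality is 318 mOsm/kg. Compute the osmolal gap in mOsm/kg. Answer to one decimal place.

Calculated osmolality = 2·Na + glucose/18 + urea
= 2·144 + 132/18 + 2.9
= 288 + 7.33 + 2.90
= 298.23 mOsm/kg ≈ 298.2 mOsm/kg
Osmolar gap = measured − calculated = 318 − 298.2 = 19.8 mOsm/kg

19.8 mOsm/kg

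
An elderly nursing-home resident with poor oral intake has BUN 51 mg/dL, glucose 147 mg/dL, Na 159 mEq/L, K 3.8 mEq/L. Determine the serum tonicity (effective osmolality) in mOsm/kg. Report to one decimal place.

Effective osmolality excludes urea (freely permeant across cell membranes):
2·Na + glucose/18
= 2·159 + 147/18
= 318 + 8.17
= 326.17 mOsm/kg

326.2 mOsm/kg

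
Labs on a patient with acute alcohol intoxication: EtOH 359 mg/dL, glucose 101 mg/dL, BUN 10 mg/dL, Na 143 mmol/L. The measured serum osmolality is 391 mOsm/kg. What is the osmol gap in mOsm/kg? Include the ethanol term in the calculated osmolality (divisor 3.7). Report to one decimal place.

-1.2 mOsm/kg

Calculated osmolality = 2·Na + glucose/18 + BUN/2.8 + ethanol/3.7
= 2·143 + 101/18 + 10/2.8 + 359/3.7
= 286 + 5.61 + 3.57 + 97.03
= 392.21 mOsm/kg ≈ 392.2 mOsm/kg
Osmolar gap = measured − calculated = 391 − 392.2 = -1.2 mOsm/kg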